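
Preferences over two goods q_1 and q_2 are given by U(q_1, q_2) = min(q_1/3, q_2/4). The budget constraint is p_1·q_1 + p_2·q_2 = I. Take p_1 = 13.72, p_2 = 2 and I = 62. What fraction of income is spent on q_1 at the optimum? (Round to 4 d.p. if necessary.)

Demand: q_1*(p_1,p_2,I) = 3·I/(3·p_1 + 4·p_2), q_2* = 4·I/(3·p_1 + 4·p_2).
Here 3·13.72 + 4·2 = 49.16, giving q_1* = 3.7836 and q_2* = 5.0448.
Expenditure on q_1: 13.72·3.7836 = 51.9105; share = 0.8373.

share on q_1 = 0.8373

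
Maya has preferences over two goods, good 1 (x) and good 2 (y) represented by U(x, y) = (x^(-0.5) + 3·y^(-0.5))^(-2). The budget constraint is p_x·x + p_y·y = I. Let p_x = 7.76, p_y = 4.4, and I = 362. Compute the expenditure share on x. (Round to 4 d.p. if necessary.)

MU_x ∝ x^(-1.5), MU_y ∝ 3·y^(-1.5), so MRS = (1/3)·(y/x)^(1.5) = p_x/p_y.
Solve for the ratio: y/x = [3·p_x/p_y]^(2/3).
Substitute y = (y/x)·x into the budget: x* = I/(p_x + p_y·(y/x)).
Numerically y/x = 3.036362, so x* = 362/(7.76 + 4.4·3.036362) = 17.1402 and y* = 3.036362·17.1402 = 52.0437.
Expenditure on x: 7.76·17.1402 = 133.0076; share = 0.3674.

share on x = 0.3674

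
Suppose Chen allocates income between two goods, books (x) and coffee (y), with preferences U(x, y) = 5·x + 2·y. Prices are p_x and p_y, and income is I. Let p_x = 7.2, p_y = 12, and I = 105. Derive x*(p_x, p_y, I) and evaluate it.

x* = 14.5833

Perfect substitutes: compare marginal utility per dollar. 5/p_x vs 2/p_y → 0.6944 vs 0.1667.
x gives more utility per dollar, so spend all income on x: x* = I/p_x, y* = 0.
Numerically: x* = 14.5833, y* = 0.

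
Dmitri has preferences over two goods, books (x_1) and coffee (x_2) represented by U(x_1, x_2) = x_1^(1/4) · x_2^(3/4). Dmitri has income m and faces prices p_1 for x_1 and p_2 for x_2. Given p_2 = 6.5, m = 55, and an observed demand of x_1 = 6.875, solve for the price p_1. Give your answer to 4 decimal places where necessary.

p_1 = 2

MU_x_1/MU_x_2 = (0.25·x_2)/(0.75·x_1); tangency sets this equal to p_1/p_2.
Rearranging, p_2·x_2 = 3·p_1·x_1. Substituting into the budget gives p_1·x_1·(1 + 3) = m.
Demand: x_1*(p_1,p_2,m) = 0.25·m/p_1 and x_2* = 0.75·m/p_2.
Set x_1* = 6.875 in the demand function and solve for p_1: p_1 = 2.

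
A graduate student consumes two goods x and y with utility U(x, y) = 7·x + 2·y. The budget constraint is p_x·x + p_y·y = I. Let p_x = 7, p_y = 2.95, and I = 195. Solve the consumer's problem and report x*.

Linear utility — the consumer picks whichever good has higher MU/price: 7/7 = 1 vs 2/2.95 = 0.678.
x gives more utility per dollar, so spend all income on x: x* = I/p_x, y* = 0.
Numerically: x* = 27.8571, y* = 0.

x* = 27.8571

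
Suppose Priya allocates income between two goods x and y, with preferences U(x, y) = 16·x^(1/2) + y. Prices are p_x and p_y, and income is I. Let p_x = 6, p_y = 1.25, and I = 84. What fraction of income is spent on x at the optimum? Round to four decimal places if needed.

Utility is quasi-linear in y; the FOC for x is 8/√x = p_x/p_y.
Solve: √x = 8·p_y/p_x, so x*(p_x,p_y) = (8·p_y/p_x)², and y* = (I − p_x·x*)/p_y.
Plugging in: x* = (8·1.25/6)² = 2.7778, y* = 53.8667.
Expenditure on x: 6·2.7778 = 16.6667; share = 0.1984.

share on x = 0.1984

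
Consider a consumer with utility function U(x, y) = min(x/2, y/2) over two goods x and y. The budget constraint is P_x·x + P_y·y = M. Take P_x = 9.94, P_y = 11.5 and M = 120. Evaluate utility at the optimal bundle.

V = 2.7985

Demand: x*(P_x,P_y,M) = 2·M/(2·P_x + 2·P_y), y* = 2·M/(2·P_x + 2·P_y).
Here 2·9.94 + 2·11.5 = 42.88, giving x* = 5.597 and y* = 5.597.
Utility at the optimum: U(5.597, 5.597) = 2.7985.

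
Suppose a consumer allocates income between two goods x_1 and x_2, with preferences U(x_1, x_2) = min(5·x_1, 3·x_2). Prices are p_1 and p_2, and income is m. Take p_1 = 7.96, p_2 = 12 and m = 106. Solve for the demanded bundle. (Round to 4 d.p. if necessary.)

x_1* = 3.7911, x_2* = 6.3186

With perfect complements, no substitution: consume in ratio x_1:x_2 = 3:5.
Budget: p_1·x_1 + p_2·(5/3)·x_1 = m, so (3·p_1 + 5·p_2)·x_1 = 3·m.
Demand: x_1*(p_1,p_2,m) = 3·m/(3·p_1 + 5·p_2), x_2* = 5·m/(3·p_1 + 5·p_2).
Here 3·7.96 + 5·12 = 83.88, giving x_1* = 3.7911 and x_2* = 6.3186.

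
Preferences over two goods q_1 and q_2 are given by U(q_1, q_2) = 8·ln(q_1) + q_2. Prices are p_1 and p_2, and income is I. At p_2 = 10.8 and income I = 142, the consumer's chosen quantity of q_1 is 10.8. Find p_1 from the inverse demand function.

p_1 = 8

Set MRS = p_1/p_2: (8/q_1)/1 = p_1/p_2.
So q_1*(p_1,p_2) = 8·p_2/p_1, independent of income; and q_2* = (I − 8·p_2)/p_2.
Set q_1* = 10.8 in the demand function and solve for p_1: p_1 = 8.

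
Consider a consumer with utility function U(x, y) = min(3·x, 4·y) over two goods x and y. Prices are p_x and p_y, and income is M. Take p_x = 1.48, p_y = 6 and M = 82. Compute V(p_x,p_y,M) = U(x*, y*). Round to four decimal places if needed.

V = 41.1371

Leontief preferences: the optimum is at the kink where x/4 = y/3, i.e. y = (3/4)·x.
Budget: p_x·x + p_y·(3/4)·x = M, so (4·p_x + 3·p_y)·x = 4·M.
Demand: x*(p_x,p_y,M) = 4·M/(4·p_x + 3·p_y), y* = 3·M/(4·p_x + 3·p_y).
Here 4·1.48 + 3·6 = 23.92, giving x* = 13.7124 and y* = 10.2843.
Utility at the optimum: U(13.7124, 10.2843) = 41.1371.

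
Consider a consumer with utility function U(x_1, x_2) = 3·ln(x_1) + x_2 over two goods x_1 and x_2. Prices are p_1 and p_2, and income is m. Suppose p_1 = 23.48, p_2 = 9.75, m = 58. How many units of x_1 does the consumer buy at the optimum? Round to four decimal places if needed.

Set MRS = p_1/p_2: (3/x_1)/1 = p_1/p_2.
So x_1*(p_1,p_2) = 3·p_2/p_1, independent of income; and x_2* = (m − 3·p_2)/p_2.
At the given prices: x_1* = 3·9.75/23.48 = 1.2457.

x_1* = 1.2457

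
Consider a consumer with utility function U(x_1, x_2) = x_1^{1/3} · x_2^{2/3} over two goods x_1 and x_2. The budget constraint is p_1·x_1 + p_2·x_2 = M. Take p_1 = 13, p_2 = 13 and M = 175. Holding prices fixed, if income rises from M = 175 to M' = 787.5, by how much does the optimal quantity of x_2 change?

MU_x_1/MU_x_2 = (1/3·x_2)/(2/3·x_1); tangency sets this equal to p_1/p_2.
So 1/3·p_2·x_2 = 2/3·p_1·x_1; combined with the budget, a share 1/3 of income goes to x_1.
Demand: x_1*(p_1,p_2,M) = 1/3·M/p_1 and x_2* = 2/3·M/p_2.
At p_1=13, p_2=13, M=175: x_2* = 2/3·175/13 = 8.9744.
At M' = 787.5: x_2* = 40.3846. Change: 40.3846 − 8.9744 = 31.4103.

Δx_2* = 31.4103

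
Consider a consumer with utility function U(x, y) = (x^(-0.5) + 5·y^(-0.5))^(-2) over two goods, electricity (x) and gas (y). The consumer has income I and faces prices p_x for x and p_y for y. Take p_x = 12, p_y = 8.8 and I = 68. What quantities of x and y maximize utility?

x* = 1.5581, y* = 5.6025

MRS = MU_x/MU_y = (1/5)·(y/x)^(1.5). Set equal to p_x/p_y.
Solve for the ratio: y/x = [5·p_x/p_y]^(2/3).
Substitute y = (y/x)·x into the budget: x* = I/(p_x + p_y·(y/x)).
Numerically y/x = 3.595664, so x* = 68/(12 + 8.8·3.595664) = 1.5581 and y* = 3.595664·1.5581 = 5.6025.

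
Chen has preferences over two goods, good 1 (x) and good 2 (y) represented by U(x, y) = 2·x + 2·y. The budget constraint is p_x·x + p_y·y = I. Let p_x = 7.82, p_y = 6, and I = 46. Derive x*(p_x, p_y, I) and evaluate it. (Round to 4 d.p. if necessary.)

Linear utility — the consumer picks whichever good has higher MU/price: 2/7.82 = 0.2558 vs 2/6 = 0.3333.
y gives more utility per dollar, so spend all income on y: y* = I/p_y, x* = 0.
Numerically: x* = 0, y* = 7.6667.

x* = 0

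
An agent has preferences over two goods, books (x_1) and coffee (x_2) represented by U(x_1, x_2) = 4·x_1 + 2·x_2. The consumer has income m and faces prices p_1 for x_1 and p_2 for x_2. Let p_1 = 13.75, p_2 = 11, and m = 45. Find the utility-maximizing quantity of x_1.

Linear utility — the consumer picks whichever good has higher MU/price: 4/13.75 = 0.2909 vs 2/11 = 0.1818.
x_1 gives more utility per dollar, so spend all income on x_1: x_1* = m/p_1, x_2* = 0.
Numerically: x_1* = 3.2727, x_2* = 0.

x_1* = 3.2727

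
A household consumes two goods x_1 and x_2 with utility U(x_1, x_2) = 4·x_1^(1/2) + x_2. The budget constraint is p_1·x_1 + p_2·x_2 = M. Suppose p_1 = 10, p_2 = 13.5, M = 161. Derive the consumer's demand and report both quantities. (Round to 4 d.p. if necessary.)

MU_x_1 = 2/√x_1, MU_x_2 = 1. Tangency: 2/√x_1 = p_1/p_2.
Solve: √x_1 = 2·p_2/p_1, so x_1*(p_1,p_2) = (2·p_2/p_1)², and x_2* = (M − p_1·x_1*)/p_2.
Plugging in: x_1* = (2·13.5/10)² = 7.29, x_2* = 6.5259.

x_1* = 7.29, x_2* = 6.5259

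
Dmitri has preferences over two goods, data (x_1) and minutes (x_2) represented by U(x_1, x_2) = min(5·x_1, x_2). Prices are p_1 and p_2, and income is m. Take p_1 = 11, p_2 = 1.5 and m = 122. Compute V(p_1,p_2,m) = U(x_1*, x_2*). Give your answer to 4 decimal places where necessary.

V = 32.973

Demand: x_1*(p_1,p_2,m) = m/(p_1 + 5·p_2), x_2* = 5·m/(p_1 + 5·p_2).
Here 11 + 5·1.5 = 18.5, giving x_1* = 6.5946 and x_2* = 32.973.
Utility at the optimum: U(6.5946, 32.973) = 32.973.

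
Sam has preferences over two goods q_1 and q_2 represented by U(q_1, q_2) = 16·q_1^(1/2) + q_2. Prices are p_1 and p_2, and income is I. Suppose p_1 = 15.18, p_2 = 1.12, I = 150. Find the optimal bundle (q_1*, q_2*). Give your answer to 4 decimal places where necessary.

Set MRS = p_1/p_2: 8·q_1^(−1/2) = p_1/p_2.
Solve: √q_1 = 8·p_2/p_1, so q_1*(p_1,p_2) = (8·p_2/p_1)², and q_2* = (I − p_1·q_1*)/p_2.
Plugging in: q_1* = (8·1.12/15.18)² = 0.3484, q_2* = 129.2066.

q_1* = 0.3484, q_2* = 129.2066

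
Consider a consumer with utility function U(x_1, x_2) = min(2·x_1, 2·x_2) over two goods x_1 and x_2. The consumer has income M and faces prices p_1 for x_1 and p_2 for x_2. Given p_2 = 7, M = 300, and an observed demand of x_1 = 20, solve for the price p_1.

p_1 = 8

Leontief preferences: the optimum is at the kink where x_1/2 = x_2/2, i.e. x_2 = x_1.
Budget: p_1·x_1 + p_2·x_1 = M, so (2·p_1 + 2·p_2)·x_1 = 2·M.
Demand: x_1*(p_1,p_2,M) = 2·M/(2·p_1 + 2·p_2), x_2* = 2·M/(2·p_1 + 2·p_2).
Set x_1* = 20 in the demand function and solve for p_1: p_1 = 8.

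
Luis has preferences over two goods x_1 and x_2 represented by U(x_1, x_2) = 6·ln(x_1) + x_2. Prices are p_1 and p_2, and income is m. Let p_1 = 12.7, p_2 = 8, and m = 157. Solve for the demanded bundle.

Set MRS = p_1/p_2: (6/x_1)/1 = p_1/p_2.
So x_1*(p_1,p_2) = 6·p_2/p_1, independent of income; and x_2* = (m − 6·p_2)/p_2.
At the given prices: x_1* = 6·8/12.7 = 3.7795, and x_2* = 13.625.

x_1* = 3.7795, x_2* = 13.625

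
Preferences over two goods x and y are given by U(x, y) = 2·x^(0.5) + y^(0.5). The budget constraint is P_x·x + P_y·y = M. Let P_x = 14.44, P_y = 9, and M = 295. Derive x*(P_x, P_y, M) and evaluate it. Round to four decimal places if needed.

x* = 14.5808

From the CES first-order condition, 2·(y/x)^(0.5) = P_x/P_y.
Solve for the ratio: y/x = [(1/2)·P_x/P_y]^(2).
Substitute y = (y/x)·x into the budget: x* = M/(P_x + P_y·(y/x)).
Numerically y/x = 0.64356, so x* = 295/(14.44 + 9·0.64356) = 14.5808.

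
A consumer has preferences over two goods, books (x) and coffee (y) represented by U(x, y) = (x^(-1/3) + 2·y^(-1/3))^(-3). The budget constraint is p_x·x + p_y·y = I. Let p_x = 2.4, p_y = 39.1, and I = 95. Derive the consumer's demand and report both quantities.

x* = 9.0397, y* = 1.8748

MRS = MU_x/MU_y = (1/2)·(y/x)^(4/3). Set equal to p_x/p_y.
Hence y/x = (2·p_x/p_y)^(1/(4/3)), i.e. raised to the 0.75 power.
Substitute y = (y/x)·x into the budget: x* = I/(p_x + p_y·(y/x)).
Numerically y/x = 0.207395, so x* = 95/(2.4 + 39.1·0.207395) = 9.0397 and y* = 0.207395·9.0397 = 1.8748.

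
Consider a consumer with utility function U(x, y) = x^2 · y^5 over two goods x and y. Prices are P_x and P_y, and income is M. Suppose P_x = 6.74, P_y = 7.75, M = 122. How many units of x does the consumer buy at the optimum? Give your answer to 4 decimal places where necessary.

x* = 5.1717

The MRS is (2/5)·y/x. Set MRS = P_x/P_y.
So 2·P_y·y = 5·P_x·x; combined with the budget, a share 2/7 of income goes to x.
Demand: x*(P_x,P_y,M) = 2/7·M/P_x and y* = 5/7·M/P_y.
At P_x=6.74, P_y=7.75, M=122: x* = 2/7·122/6.74 = 5.1717.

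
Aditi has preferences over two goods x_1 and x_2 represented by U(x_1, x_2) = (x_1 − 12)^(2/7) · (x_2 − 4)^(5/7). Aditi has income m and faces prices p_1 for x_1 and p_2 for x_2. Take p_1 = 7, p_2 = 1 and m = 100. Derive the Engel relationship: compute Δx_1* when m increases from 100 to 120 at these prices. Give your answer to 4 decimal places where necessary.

Δx_1* = 0.8163

MRS = (2/5)·(x_2−4)/(x_1−12). Tangency with p_1/p_2 gives x_2−4 = (5/2)·(p_1/p_2)·(x_1−12).
Substituting into the budget: x_1* = 12 + 2/7·(m − 12·p_1 − 4·p_2)/p_1, and x_2* = 4 + 5/7·(…)/p_2.
Discretionary income = 100 − 12·7 − 4·1 = 12; x_1* = 12 + 2/7·12/7 = 12.4898.
At m' = 120: x_1* = 13.3061. Change: 13.3061 − 12.4898 = 0.8163.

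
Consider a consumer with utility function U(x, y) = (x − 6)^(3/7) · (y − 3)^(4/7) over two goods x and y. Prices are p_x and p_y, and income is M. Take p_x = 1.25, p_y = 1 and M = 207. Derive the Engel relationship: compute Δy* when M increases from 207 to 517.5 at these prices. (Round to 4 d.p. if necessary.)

Δy* = 177.4286

This is Cobb-Douglas in (x−6, y−3): tangency gives 3/7·p_y·(y−3) = 4/7·p_x·(x−6).
Substituting into the budget: x* = 6 + 3/7·(M − 6·p_x − 3·p_y)/p_x, and y* = 3 + 4/7·(…)/p_y.
Discretionary income = 207 − 6·1.25 − 3·1 = 196.5; y* = 3 + 4/7·196.5/1 = 115.2857.
At M' = 517.5: y* = 292.7143. Change: 292.7143 − 115.2857 = 177.4286.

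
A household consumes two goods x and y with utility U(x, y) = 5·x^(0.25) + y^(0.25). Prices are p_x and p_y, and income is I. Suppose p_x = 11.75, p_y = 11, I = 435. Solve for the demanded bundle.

MU_x ∝ 5·x^(-0.75), MU_y ∝ y^(-0.75), so MRS = 5·(y/x)^(0.75) = p_x/p_y.
Solve for the ratio: y/x = [(1/5)·p_x/p_y]^(4/3).
With the ratio pinned down, the budget gives x* = I/(p_x + p_y·(y/x)) and y* = (y/x)·x*.
Numerically y/x = 0.127713, so x* = 435/(11.75 + 11·0.127713) = 33.0677 and y* = 0.127713·33.0677 = 4.2232.

x* = 33.0677, y* = 4.2232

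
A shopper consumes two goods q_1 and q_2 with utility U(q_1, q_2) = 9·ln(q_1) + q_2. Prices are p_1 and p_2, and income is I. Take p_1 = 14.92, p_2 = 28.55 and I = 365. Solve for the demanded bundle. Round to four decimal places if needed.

q_1* = 17.2218, q_2* = 3.7846

So q_1*(p_1,p_2) = 9·p_2/p_1, independent of income; and q_2* = (I − 9·p_2)/p_2.
At the given prices: q_1* = 9·28.55/14.92 = 17.2218, and q_2* = 3.7846.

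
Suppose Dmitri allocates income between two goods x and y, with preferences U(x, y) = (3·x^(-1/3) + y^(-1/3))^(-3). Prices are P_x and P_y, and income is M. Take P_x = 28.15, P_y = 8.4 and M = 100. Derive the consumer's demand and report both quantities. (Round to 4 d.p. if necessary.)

Substitute y = (y/x)·x into the budget: x* = M/(P_x + P_y·(y/x)).
Numerically y/x = 1.086572, so x* = 100/(28.15 + 8.4·1.086572) = 2.6826 and y* = 1.086572·2.6826 = 2.9148.

x* = 2.6826, y* = 2.9148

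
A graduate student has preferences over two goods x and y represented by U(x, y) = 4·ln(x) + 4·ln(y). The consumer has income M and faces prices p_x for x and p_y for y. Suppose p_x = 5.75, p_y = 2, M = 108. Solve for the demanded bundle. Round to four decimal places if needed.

x* = 9.3913, y* = 27

The MRS is y/x. Set MRS = p_x/p_y.
So 4·p_y·y = 4·p_x·x; combined with the budget, a share 0.5 of income goes to x.
Demand: x*(p_x,p_y,M) = 0.5·M/p_x and y* = 0.5·M/p_y.
At p_x=5.75, p_y=2, M=108: x* = 0.5·108/5.75 = 9.3913, y* = 27.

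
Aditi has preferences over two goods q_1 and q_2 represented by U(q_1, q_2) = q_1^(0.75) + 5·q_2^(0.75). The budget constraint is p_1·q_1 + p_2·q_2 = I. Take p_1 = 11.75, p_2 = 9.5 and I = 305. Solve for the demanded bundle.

q_1* = 0.0219, q_2* = 32.0781

From the CES first-order condition, (1/5)·(q_2/q_1)^(0.25) = p_1/p_2.
Hence q_2/q_1 = (5·p_1/p_2)^(1/(0.25)), i.e. raised to the 4 power.
Substitute q_2 = (q_2/q_1)·q_1 into the budget: q_1* = I/(p_1 + p_2·(q_2/q_1)).
Numerically q_2/q_1 = 1462.638708, so q_1* = 305/(11.75 + 9.5·1462.638708) = 0.0219 and q_2* = 1462.638708·0.0219 = 32.0781.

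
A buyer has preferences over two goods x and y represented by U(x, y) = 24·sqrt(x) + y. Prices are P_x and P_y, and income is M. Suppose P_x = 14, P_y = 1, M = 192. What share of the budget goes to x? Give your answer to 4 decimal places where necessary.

MU_x = 12/√x, MU_y = 1. Tangency: 12/√x = P_x/P_y.
Solve: √x = 12·P_y/P_x, so x*(P_x,P_y) = (12·P_y/P_x)², and y* = (M − P_x·x*)/P_y.
Plugging in: x* = (12·1/14)² = 0.7347, y* = 181.7143.
Expenditure on x: 14·0.7347 = 10.2857; share = 0.0536.

share on x = 0.0536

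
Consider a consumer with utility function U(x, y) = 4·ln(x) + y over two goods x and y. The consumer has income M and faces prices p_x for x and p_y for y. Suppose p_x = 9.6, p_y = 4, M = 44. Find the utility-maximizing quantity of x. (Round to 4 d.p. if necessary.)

MU_x = 4/x, MU_y = 1. Tangency: 4/x = p_x/p_y.
So x*(p_x,p_y) = 4·p_y/p_x, independent of income; and y* = (M − 4·p_y)/p_y.
At the given prices: x* = 4·4/9.6 = 1.6667.

x* = 1.6667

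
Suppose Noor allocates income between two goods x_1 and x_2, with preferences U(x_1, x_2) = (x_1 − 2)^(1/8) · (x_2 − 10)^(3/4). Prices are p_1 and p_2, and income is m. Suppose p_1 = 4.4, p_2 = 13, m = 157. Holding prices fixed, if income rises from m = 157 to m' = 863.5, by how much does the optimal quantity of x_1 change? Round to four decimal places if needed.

Δx_1* = 22.9383

Let x_1' = x_1−2, x_2' = x_2−10. MRS = (1/6)·x_2'/x_1' = p_1/p_2.
Substituting into the budget: x_1* = 2 + 1/7·(m − 2·p_1 − 10·p_2)/p_1, and x_2* = 10 + 6/7·(…)/p_2.
Discretionary income = 157 − 2·4.4 − 10·13 = 18.2; x_1* = 2 + 1/7·18.2/4.4 = 2.5909.
At m' = 863.5: x_1* = 25.5292. Change: 25.5292 − 2.5909 = 22.9383.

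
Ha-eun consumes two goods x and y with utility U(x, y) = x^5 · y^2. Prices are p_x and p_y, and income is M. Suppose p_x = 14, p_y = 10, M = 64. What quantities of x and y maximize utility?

Tangency: MRS = (5/2)·y/x = p_x/p_y.
So 5·p_y·y = 2·p_x·x; combined with the budget, a share 5/7 of income goes to x.
Demand: x*(p_x,p_y,M) = 5/7·M/p_x and y* = 2/7·M/p_y.
At p_x=14, p_y=10, M=64: x* = 5/7·64/14 = 3.2653, y* = 1.8286.

x* = 3.2653, y* = 1.8286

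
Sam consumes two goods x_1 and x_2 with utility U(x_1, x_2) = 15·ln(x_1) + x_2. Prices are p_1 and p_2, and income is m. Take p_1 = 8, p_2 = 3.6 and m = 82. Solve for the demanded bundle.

Set MRS = p_1/p_2: (15/x_1)/1 = p_1/p_2.
So x_1*(p_1,p_2) = 15·p_2/p_1, independent of income; and x_2* = (m − 15·p_2)/p_2.
At the given prices: x_1* = 15·3.6/8 = 6.75, and x_2* = 7.7778.

x_1* = 6.75, x_2* = 7.7778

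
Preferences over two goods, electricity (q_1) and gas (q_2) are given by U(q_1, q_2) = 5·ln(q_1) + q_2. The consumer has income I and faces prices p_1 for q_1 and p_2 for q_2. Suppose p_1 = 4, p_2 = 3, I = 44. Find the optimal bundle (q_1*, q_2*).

q_1* = 3.75, q_2* = 9.6667

Set MRS = p_1/p_2: (5/q_1)/1 = p_1/p_2.
So q_1*(p_1,p_2) = 5·p_2/p_1, independent of income; and q_2* = (I − 5·p_2)/p_2.
At the given prices: q_1* = 5·3/4 = 3.75, and q_2* = 9.6667.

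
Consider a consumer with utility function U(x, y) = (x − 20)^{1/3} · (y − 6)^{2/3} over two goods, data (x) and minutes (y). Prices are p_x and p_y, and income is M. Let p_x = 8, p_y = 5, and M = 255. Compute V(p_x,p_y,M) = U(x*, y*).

This is Cobb-Douglas in (x−20, y−6): tangency gives 1/3·p_y·(y−6) = 2/3·p_x·(x−20).
After buying the subsistence bundle (20, 6), a share 1/3 of the remaining income goes to x: x* = 20 + 1/3·(M − 20p_x − 6p_y)/p_x.
Discretionary income = 255 − 20·8 − 6·5 = 65; x* = 20 + 1/3·65/8 = 22.7083; y* = 6 + 2/3·65/5 = 14.6667.
Utility at the optimum: U(22.7083, 14.6667) = 5.8812.

V = 5.8812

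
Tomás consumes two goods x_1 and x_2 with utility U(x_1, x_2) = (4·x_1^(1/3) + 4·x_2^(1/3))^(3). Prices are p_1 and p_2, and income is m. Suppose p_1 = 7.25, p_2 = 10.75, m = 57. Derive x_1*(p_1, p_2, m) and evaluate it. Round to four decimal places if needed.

With the ratio pinned down, the budget gives x_1* = m/(p_1 + p_2·(x_2/x_1)) and x_2* = (x_2/x_1)·x_1*.
Numerically x_2/x_1 = 0.553853, so x_1* = 57/(7.25 + 10.75·0.553853) = 4.3169.

x_1* = 4.3169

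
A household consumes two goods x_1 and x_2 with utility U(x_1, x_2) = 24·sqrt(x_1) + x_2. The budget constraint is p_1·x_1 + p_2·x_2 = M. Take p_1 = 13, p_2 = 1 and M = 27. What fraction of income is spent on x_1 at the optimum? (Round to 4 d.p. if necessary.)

share on x_1 = 0.4103

Thus x_1* = (12·p_2/p_1)² — independent of M — with the rest of income spent on x_2.
Plugging in: x_1* = (12·1/13)² = 0.8521, x_2* = 15.9231.
Expenditure on x_1: 13·0.8521 = 11.0769; share = 0.4103.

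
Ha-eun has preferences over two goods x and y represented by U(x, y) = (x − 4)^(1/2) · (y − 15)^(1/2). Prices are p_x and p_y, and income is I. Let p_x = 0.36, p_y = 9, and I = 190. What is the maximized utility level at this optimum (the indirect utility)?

This is Cobb-Douglas in (x−4, y−15): tangency gives 0.5·p_y·(y−15) = 0.5·p_x·(x−4).
Substituting into the budget: x* = 4 + 0.5·(I − 4·p_x − 15·p_y)/p_x, and y* = 15 + 0.5·(…)/p_y.
Discretionary income = 190 − 4·0.36 − 15·9 = 53.56; x* = 4 + 0.5·53.56/0.36 = 78.3889; y* = 15 + 0.5·53.56/9 = 17.9756.
Utility at the optimum: U(78.3889, 17.9756) = 14.8778.

V = 14.8778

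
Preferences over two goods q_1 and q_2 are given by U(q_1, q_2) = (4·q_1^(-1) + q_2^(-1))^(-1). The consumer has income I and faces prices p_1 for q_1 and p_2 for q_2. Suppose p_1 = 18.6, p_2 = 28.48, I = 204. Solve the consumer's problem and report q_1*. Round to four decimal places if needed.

MRS = MU_q_1/MU_q_2 = 4·(q_2/q_1)^(2). Set equal to p_1/p_2.
Hence q_2/q_1 = ((1/4)·p_1/p_2)^(1/(2)), i.e. raised to the 0.5 power.
With the ratio pinned down, the budget gives q_1* = I/(p_1 + p_2·(q_2/q_1)) and q_2* = (q_2/q_1)·q_1*.
Numerically q_2/q_1 = 0.40407, so q_1* = 204/(18.6 + 28.48·0.40407) = 6.7756.

q_1* = 6.7756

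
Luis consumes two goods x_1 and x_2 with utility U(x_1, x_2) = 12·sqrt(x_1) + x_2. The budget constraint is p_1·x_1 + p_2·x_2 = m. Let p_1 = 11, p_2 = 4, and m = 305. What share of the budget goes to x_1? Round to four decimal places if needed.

share on x_1 = 0.1717

MU_x_1 = 6/√x_1, MU_x_2 = 1. Tangency: 6/√x_1 = p_1/p_2.
Thus x_1* = (6·p_2/p_1)² — independent of m — with the rest of income spent on x_2.
Plugging in: x_1* = (6·4/11)² = 4.7603, x_2* = 63.1591.
Expenditure on x_1: 11·4.7603 = 52.3636; share = 0.1717.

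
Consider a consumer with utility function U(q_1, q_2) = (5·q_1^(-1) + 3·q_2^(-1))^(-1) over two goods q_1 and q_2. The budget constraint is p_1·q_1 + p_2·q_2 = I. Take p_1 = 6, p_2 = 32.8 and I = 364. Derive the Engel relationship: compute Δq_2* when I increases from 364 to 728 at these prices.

Δq_2* = 7.1498

From the CES first-order condition, (5/3)·(q_2/q_1)^(2) = p_1/p_2.
Hence q_2/q_1 = ((3/5)·p_1/p_2)^(1/(2)), i.e. raised to the 0.5 power.
Substitute q_2 = (q_2/q_1)·q_1 into the budget: q_1* = I/(p_1 + p_2·(q_2/q_1)).
Numerically q_2/q_1 = 0.331295, so q_1* = 364/(6 + 32.8·0.331295) = 21.5813 and q_2* = 0.331295·21.5813 = 7.1498.
At I' = 728: q_2* = 14.2995. Change: 14.2995 − 7.1498 = 7.1498.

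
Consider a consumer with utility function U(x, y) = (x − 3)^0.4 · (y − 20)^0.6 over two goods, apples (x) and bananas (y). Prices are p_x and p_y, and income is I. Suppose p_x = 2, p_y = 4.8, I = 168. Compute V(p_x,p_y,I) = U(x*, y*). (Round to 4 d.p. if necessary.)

Let x' = x−3, y' = y−20. MRS = (2/3)·y'/x' = p_x/p_y.
Substituting into the budget: x* = 3 + 0.4·(I − 3·p_x − 20·p_y)/p_x, and y* = 20 + 0.6·(…)/p_y.
Discretionary income = 168 − 3·2 − 20·4.8 = 66; x* = 3 + 0.4·66/2 = 16.2; y* = 20 + 0.6·66/4.8 = 28.25.
Utility at the optimum: U(16.2, 28.25) = 9.9564.

V = 9.9564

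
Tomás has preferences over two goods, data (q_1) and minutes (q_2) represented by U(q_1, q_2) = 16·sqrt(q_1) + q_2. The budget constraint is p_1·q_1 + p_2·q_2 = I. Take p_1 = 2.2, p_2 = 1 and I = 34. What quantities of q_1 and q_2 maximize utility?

q_1* = 13.2231, q_2* = 4.9091

Utility is quasi-linear in q_2; the FOC for q_1 is 8/√q_1 = p_1/p_2.
Solve: √q_1 = 8·p_2/p_1, so q_1*(p_1,p_2) = (8·p_2/p_1)², and q_2* = (I − p_1·q_1*)/p_2.
Plugging in: q_1* = (8·1/2.2)² = 13.2231, q_2* = 4.9091.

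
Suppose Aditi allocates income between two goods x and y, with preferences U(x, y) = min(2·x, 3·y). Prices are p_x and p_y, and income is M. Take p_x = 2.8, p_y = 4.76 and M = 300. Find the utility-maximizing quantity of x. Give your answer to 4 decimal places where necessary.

With perfect complements, no substitution: consume in ratio x:y = 3:2.
Budget: p_x·x + p_y·(2/3)·x = M, so (3·p_x + 2·p_y)·x = 3·M.
Demand: x*(p_x,p_y,M) = 3·M/(3·p_x + 2·p_y), y* = 2·M/(3·p_x + 2·p_y).
Here 3·2.8 + 2·4.76 = 17.92, giving x* = 50.2232.

x* = 50.2232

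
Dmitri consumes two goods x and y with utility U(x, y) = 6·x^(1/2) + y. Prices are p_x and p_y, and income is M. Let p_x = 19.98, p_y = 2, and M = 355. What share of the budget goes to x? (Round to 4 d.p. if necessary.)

Plugging in: x* = (3·2/19.98)² = 0.0902, y* = 176.5991.
Expenditure on x: 19.98·0.0902 = 1.8018; share = 0.0051.

share on x = 0.0051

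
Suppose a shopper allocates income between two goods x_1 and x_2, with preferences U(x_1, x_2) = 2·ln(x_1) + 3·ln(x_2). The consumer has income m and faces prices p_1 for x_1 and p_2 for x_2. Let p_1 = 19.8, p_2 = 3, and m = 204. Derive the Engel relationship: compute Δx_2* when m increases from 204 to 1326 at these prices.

Δx_2* = 224.4

Tangency: MRS = (2/3)·x_2/x_1 = p_1/p_2.
Rearranging, p_2·x_2 = (3/2)·p_1·x_1. Substituting into the budget gives p_1·x_1·(1 + (3/2)) = m.
Demand: x_1*(p_1,p_2,m) = 0.4·m/p_1 and x_2* = 0.6·m/p_2.
At p_1=19.8, p_2=3, m=204: x_2* = 0.6·204/3 = 40.8.
At m' = 1326: x_2* = 265.2. Change: 265.2 − 40.8 = 224.4.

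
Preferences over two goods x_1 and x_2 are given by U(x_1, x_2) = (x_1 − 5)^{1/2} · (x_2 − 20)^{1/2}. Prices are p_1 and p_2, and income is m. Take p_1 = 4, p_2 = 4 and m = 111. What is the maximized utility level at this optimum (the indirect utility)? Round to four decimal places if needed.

V = 1.375

This is Cobb-Douglas in (x_1−5, x_2−20): tangency gives 0.5·p_2·(x_2−20) = 0.5·p_1·(x_1−5).
Substituting into the budget: x_1* = 5 + 0.5·(m − 5·p_1 − 20·p_2)/p_1, and x_2* = 20 + 0.5·(…)/p_2.
Discretionary income = 111 − 5·4 − 20·4 = 11; x_1* = 5 + 0.5·11/4 = 6.375; x_2* = 20 + 0.5·11/4 = 21.375.
Utility at the optimum: U(6.375, 21.375) = 1.375.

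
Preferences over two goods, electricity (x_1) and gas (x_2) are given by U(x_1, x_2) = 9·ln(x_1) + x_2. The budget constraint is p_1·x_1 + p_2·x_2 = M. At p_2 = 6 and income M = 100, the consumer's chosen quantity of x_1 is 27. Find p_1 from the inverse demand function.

p_1 = 2

Set MRS = p_1/p_2: (9/x_1)/1 = p_1/p_2.
So x_1*(p_1,p_2) = 9·p_2/p_1, independent of income; and x_2* = (M − 9·p_2)/p_2.
Set x_1* = 27 in the demand function and solve for p_1: p_1 = 2.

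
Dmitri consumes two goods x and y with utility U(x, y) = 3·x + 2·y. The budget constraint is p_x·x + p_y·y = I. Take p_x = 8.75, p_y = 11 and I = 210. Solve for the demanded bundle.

Linear utility — the consumer picks whichever good has higher MU/price: 3/8.75 = 0.3429 vs 2/11 = 0.1818.
x gives more utility per dollar, so spend all income on x: x* = I/p_x, y* = 0.
Numerically: x* = 24, y* = 0.

x* = 24, y* = 0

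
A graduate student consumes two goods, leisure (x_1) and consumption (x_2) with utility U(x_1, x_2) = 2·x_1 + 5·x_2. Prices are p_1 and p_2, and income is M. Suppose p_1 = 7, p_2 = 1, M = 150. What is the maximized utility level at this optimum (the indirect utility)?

x_2 gives more utility per dollar, so spend all income on x_2: x_2* = M/p_2, x_1* = 0.
Numerically: x_1* = 0, x_2* = 150.
Utility at the optimum: U(0, 150) = 750.

V = 750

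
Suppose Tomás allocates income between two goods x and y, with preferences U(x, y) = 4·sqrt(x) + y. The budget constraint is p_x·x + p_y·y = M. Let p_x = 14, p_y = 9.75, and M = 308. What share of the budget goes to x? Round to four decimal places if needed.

share on x = 0.0882

MU_x = 2/√x, MU_y = 1. Tangency: 2/√x = p_x/p_y.
Solve: √x = 2·p_y/p_x, so x*(p_x,p_y) = (2·p_y/p_x)², and y* = (M − p_x·x*)/p_y.
Plugging in: x* = (2·9.75/14)² = 1.9401, y* = 28.804.
Expenditure on x: 14·1.9401 = 27.1607; share = 0.0882.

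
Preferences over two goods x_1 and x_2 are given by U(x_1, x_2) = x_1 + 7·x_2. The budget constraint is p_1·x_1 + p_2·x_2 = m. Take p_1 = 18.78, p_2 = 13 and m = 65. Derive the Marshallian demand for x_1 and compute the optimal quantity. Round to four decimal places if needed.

x_1* = 0

x_2 gives more utility per dollar, so spend all income on x_2: x_2* = m/p_2, x_1* = 0.
Numerically: x_1* = 0, x_2* = 5.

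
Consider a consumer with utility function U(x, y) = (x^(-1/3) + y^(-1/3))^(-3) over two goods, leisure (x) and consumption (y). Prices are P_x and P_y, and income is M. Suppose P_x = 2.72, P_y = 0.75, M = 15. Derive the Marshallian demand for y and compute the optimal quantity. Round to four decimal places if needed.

y* = 8.4034

MU_x ∝ x^(-4/3), MU_y ∝ y^(-4/3), so MRS = (y/x)^(4/3) = P_x/P_y.
Solve for the ratio: y/x = [P_x/P_y]^(0.75).
Substitute y = (y/x)·x into the budget: x* = M/(P_x + P_y·(y/x)).
Numerically y/x = 2.628032, so x* = 15/(2.72 + 0.75·2.628032) = 3.1976 and y* = 2.628032·3.1976 = 8.4034.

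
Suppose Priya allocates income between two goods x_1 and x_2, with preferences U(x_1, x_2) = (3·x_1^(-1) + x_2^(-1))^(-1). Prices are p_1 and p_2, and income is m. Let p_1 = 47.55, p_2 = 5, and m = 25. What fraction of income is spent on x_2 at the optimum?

MRS = MU_x_1/MU_x_2 = 3·(x_2/x_1)^(2). Set equal to p_1/p_2.
Hence x_2/x_1 = ((1/3)·p_1/p_2)^(1/(2)), i.e. raised to the 0.5 power.
Substitute x_2 = (x_2/x_1)·x_1 into the budget: x_1* = m/(p_1 + p_2·(x_2/x_1)).
Numerically x_2/x_1 = 1.780449, so x_1* = 25/(47.55 + 5·1.780449) = 0.4429 and x_2* = 1.780449·0.4429 = 0.7885.
Expenditure on x_2: 5·0.7885 = 3.9424; share = 0.1577.

share on x_2 = 0.1577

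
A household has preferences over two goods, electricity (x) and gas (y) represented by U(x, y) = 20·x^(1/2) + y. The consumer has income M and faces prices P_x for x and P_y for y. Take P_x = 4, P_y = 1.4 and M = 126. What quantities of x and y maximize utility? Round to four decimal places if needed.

x* = 12.25, y* = 55

Set MRS = P_x/P_y: 10·x^(−1/2) = P_x/P_y.
Solve: √x = 10·P_y/P_x, so x*(P_x,P_y) = (10·P_y/P_x)², and y* = (M − P_x·x*)/P_y.
Plugging in: x* = (10·1.4/4)² = 12.25, y* = 55.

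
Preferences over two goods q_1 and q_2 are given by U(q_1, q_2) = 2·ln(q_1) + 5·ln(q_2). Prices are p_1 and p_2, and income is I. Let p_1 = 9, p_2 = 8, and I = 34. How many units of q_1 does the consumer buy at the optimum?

MU_q_1/MU_q_2 = (2·q_2)/(5·q_1); tangency sets this equal to p_1/p_2.
Rearranging, p_2·q_2 = (5/2)·p_1·q_1. Substituting into the budget gives p_1·q_1·(1 + (5/2)) = I.
Demand: q_1*(p_1,p_2,I) = 2/7·I/p_1 and q_2* = 5/7·I/p_2.
At p_1=9, p_2=8, I=34: q_1* = 2/7·34/9 = 1.0794.

q_1* = 1.0794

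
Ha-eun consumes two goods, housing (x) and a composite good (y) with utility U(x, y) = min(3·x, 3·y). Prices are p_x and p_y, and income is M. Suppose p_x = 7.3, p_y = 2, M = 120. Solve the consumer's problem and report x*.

With perfect complements, no substitution: consume in ratio x:y = 3:3.
Budget: p_x·x + p_y·x = M, so (3·p_x + 3·p_y)·x = 3·M.
Demand: x*(p_x,p_y,M) = 3·M/(3·p_x + 3·p_y), y* = 3·M/(3·p_x + 3·p_y).
Here 3·7.3 + 3·2 = 27.9, giving x* = 12.9032.

x* = 12.9032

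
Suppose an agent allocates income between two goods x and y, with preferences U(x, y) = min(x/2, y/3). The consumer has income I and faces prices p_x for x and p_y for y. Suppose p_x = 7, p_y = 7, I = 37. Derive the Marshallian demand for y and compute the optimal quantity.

y* = 3.1714

With perfect complements, no substitution: consume in ratio x:y = 2:3.
Budget: p_x·x + p_y·(3/2)·x = I, so (2·p_x + 3·p_y)·x = 2·I.
Demand: x*(p_x,p_y,I) = 2·I/(2·p_x + 3·p_y), y* = 3·I/(2·p_x + 3·p_y).
Here 2·7 + 3·7 = 35, giving y* = 3.1714.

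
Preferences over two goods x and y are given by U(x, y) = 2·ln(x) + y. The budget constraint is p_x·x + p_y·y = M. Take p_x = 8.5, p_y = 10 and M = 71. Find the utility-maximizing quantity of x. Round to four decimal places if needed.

Set MRS = p_x/p_y: (2/x)/1 = p_x/p_y.
So x*(p_x,p_y) = 2·p_y/p_x, independent of income; and y* = (M − 2·p_y)/p_y.
At the given prices: x* = 2·10/8.5 = 2.3529.

x* = 2.3529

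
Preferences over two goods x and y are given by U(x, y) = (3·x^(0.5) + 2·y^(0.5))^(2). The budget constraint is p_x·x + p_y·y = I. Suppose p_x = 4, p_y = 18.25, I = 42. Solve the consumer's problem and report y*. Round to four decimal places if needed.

y* = 0.2043

Substitute y = (y/x)·x into the budget: x* = I/(p_x + p_y·(y/x)).
Numerically y/x = 0.021351, so x* = 42/(4 + 18.25·0.021351) = 9.568 and y* = 0.021351·9.568 = 0.2043.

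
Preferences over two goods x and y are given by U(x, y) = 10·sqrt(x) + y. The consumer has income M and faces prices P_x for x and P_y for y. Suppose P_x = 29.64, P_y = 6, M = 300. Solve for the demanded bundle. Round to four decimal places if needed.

x* = 1.0244, y* = 44.9393

Utility is quasi-linear in y; the FOC for x is 5/√x = P_x/P_y.
Thus x* = (5·P_y/P_x)² — independent of M — with the rest of income spent on y.
Plugging in: x* = (5·6/29.64)² = 1.0244, y* = 44.9393.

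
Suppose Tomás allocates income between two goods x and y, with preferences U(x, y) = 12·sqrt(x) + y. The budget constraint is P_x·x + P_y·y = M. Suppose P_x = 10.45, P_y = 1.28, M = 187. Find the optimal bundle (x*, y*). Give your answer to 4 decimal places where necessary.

x* = 0.5401, y* = 141.6842

Utility is quasi-linear in y; the FOC for x is 6/√x = P_x/P_y.
Solve: √x = 6·P_y/P_x, so x*(P_x,P_y) = (6·P_y/P_x)², and y* = (M − P_x·x*)/P_y.
Plugging in: x* = (6·1.28/10.45)² = 0.5401, y* = 141.6842.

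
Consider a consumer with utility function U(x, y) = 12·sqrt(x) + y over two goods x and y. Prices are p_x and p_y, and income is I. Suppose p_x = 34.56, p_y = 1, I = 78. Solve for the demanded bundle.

x* = 0.0301, y* = 76.9583

Utility is quasi-linear in y; the FOC for x is 6/√x = p_x/p_y.
Solve: √x = 6·p_y/p_x, so x*(p_x,p_y) = (6·p_y/p_x)², and y* = (I − p_x·x*)/p_y.
Plugging in: x* = (6·1/34.56)² = 0.0301, y* = 76.9583.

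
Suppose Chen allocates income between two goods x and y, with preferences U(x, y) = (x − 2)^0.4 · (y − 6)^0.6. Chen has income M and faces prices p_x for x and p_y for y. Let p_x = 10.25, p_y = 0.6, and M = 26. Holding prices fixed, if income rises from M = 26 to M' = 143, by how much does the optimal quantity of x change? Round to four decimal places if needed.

Δx* = 4.5659

Let x' = x−2, y' = y−6. MRS = (2/3)·y'/x' = p_x/p_y.
After buying the subsistence bundle (2, 6), a share 0.4 of the remaining income goes to x: x* = 2 + 0.4·(M − 2p_x − 6p_y)/p_x.
Discretionary income = 26 − 2·10.25 − 6·0.6 = 1.9; x* = 2 + 0.4·1.9/10.25 = 2.0741.
At M' = 143: x* = 6.64. Change: 6.64 − 2.0741 = 4.5659.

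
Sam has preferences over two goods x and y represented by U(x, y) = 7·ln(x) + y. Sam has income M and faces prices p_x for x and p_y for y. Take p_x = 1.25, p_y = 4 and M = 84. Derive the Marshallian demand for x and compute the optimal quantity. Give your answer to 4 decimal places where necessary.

x* = 22.4

So x*(p_x,p_y) = 7·p_y/p_x, independent of income; and y* = (M − 7·p_y)/p_y.
At the given prices: x* = 7·4/1.25 = 22.4.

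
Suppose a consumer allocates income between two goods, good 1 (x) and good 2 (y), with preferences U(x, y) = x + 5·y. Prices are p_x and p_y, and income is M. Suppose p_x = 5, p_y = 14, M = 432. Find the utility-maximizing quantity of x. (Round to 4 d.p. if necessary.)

x* = 0

Perfect substitutes: compare marginal utility per dollar. 1/p_x vs 5/p_y → 0.2 vs 0.3571.
y gives more utility per dollar, so spend all income on y: y* = M/p_y, x* = 0.
Numerically: x* = 0, y* = 30.8571.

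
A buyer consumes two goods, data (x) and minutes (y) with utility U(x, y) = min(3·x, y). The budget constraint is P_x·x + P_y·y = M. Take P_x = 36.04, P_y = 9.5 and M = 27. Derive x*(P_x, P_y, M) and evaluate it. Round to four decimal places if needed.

With perfect complements, no substitution: consume in ratio x:y = 1:3.
Budget: P_x·x + P_y·3·x = M, so (P_x + 3·P_y)·x = M.
Demand: x*(P_x,P_y,M) = M/(P_x + 3·P_y), y* = 3·M/(P_x + 3·P_y).
Here 36.04 + 3·9.5 = 64.54, giving x* = 0.4183.

x* = 0.4183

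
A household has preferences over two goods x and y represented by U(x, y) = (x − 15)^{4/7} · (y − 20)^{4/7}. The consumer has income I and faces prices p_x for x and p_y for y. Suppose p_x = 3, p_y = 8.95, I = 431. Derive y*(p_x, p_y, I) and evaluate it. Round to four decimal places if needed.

MRS = (y−20)/(x−15). Tangency with p_x/p_y gives y−20 = (p_x/p_y)·(x−15).
Substituting into the budget: x* = 15 + 0.5·(I − 15·p_x − 20·p_y)/p_x, and y* = 20 + 0.5·(…)/p_y.
Discretionary income = 431 − 15·3 − 20·8.95 = 207; y* = 20 + 0.5·207/8.95 = 31.5642.

y* = 31.5642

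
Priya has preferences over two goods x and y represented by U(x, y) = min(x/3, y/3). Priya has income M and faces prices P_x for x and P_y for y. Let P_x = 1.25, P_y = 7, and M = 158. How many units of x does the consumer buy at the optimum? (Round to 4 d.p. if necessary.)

With perfect complements, no substitution: consume in ratio x:y = 3:3.
Budget: P_x·x + P_y·x = M, so (3·P_x + 3·P_y)·x = 3·M.
Demand: x*(P_x,P_y,M) = 3·M/(3·P_x + 3·P_y), y* = 3·M/(3·P_x + 3·P_y).
Here 3·1.25 + 3·7 = 24.75, giving x* = 19.1515.

x* = 19.1515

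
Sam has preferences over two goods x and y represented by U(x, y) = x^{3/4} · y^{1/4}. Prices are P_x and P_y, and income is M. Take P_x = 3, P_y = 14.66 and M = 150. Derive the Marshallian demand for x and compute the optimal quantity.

The MRS is 3·y/x. Set MRS = P_x/P_y.
So 0.75·P_y·y = 0.25·P_x·x; combined with the budget, a share 0.75 of income goes to x.
Demand: x*(P_x,P_y,M) = 0.75·M/P_x and y* = 0.25·M/P_y.
At P_x=3, P_y=14.66, M=150: x* = 0.75·150/3 = 37.5.

x* = 37.5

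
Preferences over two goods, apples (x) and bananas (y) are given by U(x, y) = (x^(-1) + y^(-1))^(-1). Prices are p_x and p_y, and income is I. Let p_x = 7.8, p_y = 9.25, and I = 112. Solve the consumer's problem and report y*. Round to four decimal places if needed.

MRS = MU_x/MU_y = (y/x)^(2). Set equal to p_x/p_y.
Solve for the ratio: y/x = [p_x/p_y]^(0.5).
Substitute y = (y/x)·x into the budget: x* = I/(p_x + p_y·(y/x)).
Numerically y/x = 0.918283, so x* = 112/(7.8 + 9.25·0.918283) = 6.8736 and y* = 0.918283·6.8736 = 6.312.

y* = 6.312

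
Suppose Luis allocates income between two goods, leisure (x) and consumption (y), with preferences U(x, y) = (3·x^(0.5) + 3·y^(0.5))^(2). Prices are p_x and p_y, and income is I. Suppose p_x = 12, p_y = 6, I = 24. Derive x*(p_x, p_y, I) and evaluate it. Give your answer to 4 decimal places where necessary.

x* = 0.6667

From the CES first-order condition, (y/x)^(0.5) = p_x/p_y.
Solve for the ratio: y/x = [p_x/p_y]^(2).
With the ratio pinned down, the budget gives x* = I/(p_x + p_y·(y/x)) and y* = (y/x)·x*.
Numerically y/x = 4, so x* = 24/(12 + 6·4) = 0.6667.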